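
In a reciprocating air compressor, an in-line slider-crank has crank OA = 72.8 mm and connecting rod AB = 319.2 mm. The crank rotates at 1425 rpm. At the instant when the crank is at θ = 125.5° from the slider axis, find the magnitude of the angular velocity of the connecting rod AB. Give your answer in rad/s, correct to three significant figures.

ω = 149.2 rad/s (converted from 1425 rpm).
The rod makes angle φ with the slider axis where L sinφ = r sinθ; differentiating, L cosφ·φ̇ = r ω cosθ.
L cosφ = √(L² − r² sin²θ) = 0.31365 m.
|ω_rod| = r ω |cosθ| / √(L² − r² sin²θ) = 0.0728·149.2·0.58070/0.31365 = 20.113 rad/s.

20.1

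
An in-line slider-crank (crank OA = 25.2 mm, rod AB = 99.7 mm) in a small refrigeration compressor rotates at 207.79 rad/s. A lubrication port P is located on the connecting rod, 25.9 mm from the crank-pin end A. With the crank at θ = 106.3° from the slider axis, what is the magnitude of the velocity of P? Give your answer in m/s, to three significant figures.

ω = 207.8 rad/s.  Crank-pin speed |V_A| = rω = 5.2363 m/s, perpendicular to OA.
Rod angle: sinφ = −(r/L) sinθ ⇒ φ = -14.040°; ω_rod = −rω cosθ/√(L²−r²sin²θ) = +15.195 rad/s.
V_P = V_A + ω_rod × AP, with AP = 0.0259 m along the rod.
Components: V_Px = −rω sinθ − a·ω_rod·sinφ = -4.9304 m/s;  V_Py = rω cosθ + a·ω_rod·cosφ = -1.0879 m/s.
|V_P| = √(V_Px² + V_Py²) = 5.049 m/s.

5.05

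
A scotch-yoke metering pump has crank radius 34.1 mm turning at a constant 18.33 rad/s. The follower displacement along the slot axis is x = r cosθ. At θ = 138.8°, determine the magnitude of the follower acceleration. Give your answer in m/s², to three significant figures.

8.62

ω = 18.33 rad/s
x = r cosθ ⇒ ẍ = −rω² cosθ (ω constant).
|a| = rω²|cosθ| = 0.0341·(18.33)²·|cos 138.8°| = 8.6206 m/s².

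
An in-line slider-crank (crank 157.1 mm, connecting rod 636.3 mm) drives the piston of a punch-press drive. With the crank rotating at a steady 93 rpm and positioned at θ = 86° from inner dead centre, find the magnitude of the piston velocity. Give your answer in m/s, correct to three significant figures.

ω = 2π·93/60 = 9.739 rad/s
For an in-line slider-crank, x = r cosθ + √(L² − r² sin²θ), so v = −rω sinθ·[1 + r cosθ/√(L² − r² sin²θ)].
With r = 0.1571 m, L = 0.6363 m, θ = 86°: √(L² − r² sin²θ) = 0.6167 m.
v = −0.1571·9.739·0.99756·[1 + 0.1571·0.06976/0.6167] = -1.5534 m/s.
|v| = 1.5534 m/s.

1.55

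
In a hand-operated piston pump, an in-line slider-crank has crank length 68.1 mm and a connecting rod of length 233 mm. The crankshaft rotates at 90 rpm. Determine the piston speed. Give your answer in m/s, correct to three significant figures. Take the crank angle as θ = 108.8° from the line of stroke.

ω = 2π·90/60 = 9.425 rad/s
For an in-line slider-crank, x = r cosθ + √(L² − r² sin²θ), so v = −rω sinθ·[1 + r cosθ/√(L² − r² sin²θ)].
With r = 0.0681 m, L = 0.233 m, θ = 108.8°: √(L² − r² sin²θ) = 0.2239 m.
v = −0.0681·9.425·0.94665·[1 + 0.0681·-0.32227/0.2239] = -0.54803 m/s.
|v| = 0.54803 m/s.

0.548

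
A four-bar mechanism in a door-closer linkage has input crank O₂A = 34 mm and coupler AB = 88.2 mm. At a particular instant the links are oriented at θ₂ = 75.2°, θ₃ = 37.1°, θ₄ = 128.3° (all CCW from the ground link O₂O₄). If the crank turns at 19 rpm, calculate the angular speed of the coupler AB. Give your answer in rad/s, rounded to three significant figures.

ω₂ = 1.99 rad/s (from 19 rpm).
Differentiating the loop-closure r₂e^{iθ₂}+r₃e^{iθ₃}=r₁+r₄e^{iθ₄} gives r₂ω₂e^{iθ₂}+r₃ω₃e^{iθ₃}=r₄ω₄e^{iθ₄}.
Eliminating the other unknown: ω₃ = r₂ω₂ sin(θ₄−θ₂) / [r₃ sin(θ₃−θ₄)].
Numerator sine = +0.79968; denominator sine = -0.99978.
Result = 0.034·1.99·(+0.79968) / (0.0882·(-0.99978)) = -0.61349 rad/s; magnitude 0.61349 rad/s.

0.613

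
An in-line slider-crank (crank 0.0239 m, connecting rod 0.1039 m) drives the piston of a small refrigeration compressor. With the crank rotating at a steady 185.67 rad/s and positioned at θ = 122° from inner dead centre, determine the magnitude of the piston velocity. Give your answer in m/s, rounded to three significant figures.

ω = 185.7 rad/s
For an in-line slider-crank, x = r cosθ + √(L² − r² sin²θ), so v = −rω sinθ·[1 + r cosθ/√(L² − r² sin²θ)].
With r = 0.0239 m, L = 0.1039 m, θ = 122°: √(L² − r² sin²θ) = 0.1019 m.
v = −0.0239·185.7·0.84805·[1 + 0.0239·-0.52992/0.1019] = -3.2955 m/s.
|v| = 3.2955 m/s.

3.30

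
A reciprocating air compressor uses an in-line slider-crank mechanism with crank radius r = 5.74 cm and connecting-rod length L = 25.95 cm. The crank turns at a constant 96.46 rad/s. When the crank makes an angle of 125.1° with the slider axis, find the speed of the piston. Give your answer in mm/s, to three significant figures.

3940

ω = 96.46 rad/s
For an in-line slider-crank, x = r cosθ + √(L² − r² sin²θ), so v = −rω sinθ·[1 + r cosθ/√(L² − r² sin²θ)].
With r = 0.0574 m, L = 0.2595 m, θ = 125.1°: √(L² − r² sin²θ) = 0.25522 m.
v = −0.0574·96.46·0.81815·[1 + 0.0574·-0.57501/0.25522] = -3.9441 m/s.
|v| = 3.9441 m/s = 3944.1 mm/s.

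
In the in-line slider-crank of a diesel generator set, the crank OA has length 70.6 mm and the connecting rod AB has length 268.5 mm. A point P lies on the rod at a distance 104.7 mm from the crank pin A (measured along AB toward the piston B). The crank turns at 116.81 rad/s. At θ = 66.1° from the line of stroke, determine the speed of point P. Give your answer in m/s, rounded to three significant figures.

ω = 116.8 rad/s.  Crank-pin speed |V_A| = rω = 8.2468 m/s, perpendicular to OA.
Rod angle: sinφ = −(r/L) sinθ ⇒ φ = -13.910°; ω_rod = −rω cosθ/√(L²−r²sin²θ) = -12.82 rad/s.
V_P = V_A + ω_rod × AP, with AP = 0.1047 m along the rod.
Components: V_Px = −rω sinθ − a·ω_rod·sinφ = -7.8623 m/s;  V_Py = rω cosθ + a·ω_rod·cosφ = +2.0383 m/s.
|V_P| = √(V_Px² + V_Py²) = 8.1222 m/s.

8.12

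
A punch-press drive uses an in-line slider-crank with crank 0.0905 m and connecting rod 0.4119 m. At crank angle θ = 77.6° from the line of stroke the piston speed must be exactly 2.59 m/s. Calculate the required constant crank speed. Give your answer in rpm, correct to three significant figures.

267

For an in-line slider-crank, |v_piston| = rω|sinθ|·[1 + r cosθ/√(L² − r² sin²θ)].
With r = 0.0905 m, L = 0.4119 m, θ = 77.6°: the bracketed kinematic factor |dx/dθ| = 0.092659 m.
ω = v/|dx/dθ| = 2.59/0.092659 = 27.952 rad/s.
N = 60ω/(2π) = 266.92 rpm.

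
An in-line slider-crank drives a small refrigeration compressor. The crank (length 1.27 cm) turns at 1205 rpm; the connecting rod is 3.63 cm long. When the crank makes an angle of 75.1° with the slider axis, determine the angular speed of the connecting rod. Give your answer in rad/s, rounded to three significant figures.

ω = 126.2 rad/s (converted from 1205 rpm).
The rod makes angle φ with the slider axis where L sinφ = r sinθ; differentiating, L cosφ·φ̇ = r ω cosθ.
L cosφ = √(L² − r² sin²θ) = 0.034162 m.
|ω_rod| = r ω |cosθ| / √(L² − r² sin²θ) = 0.0127·126.2·0.25713/0.034162 = 12.062 rad/s.

12.1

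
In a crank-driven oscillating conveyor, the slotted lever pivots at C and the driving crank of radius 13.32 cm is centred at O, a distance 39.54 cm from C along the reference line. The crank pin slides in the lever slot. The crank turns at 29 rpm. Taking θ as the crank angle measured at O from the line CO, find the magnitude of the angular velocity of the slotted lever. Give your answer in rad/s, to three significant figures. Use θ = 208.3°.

1.07

ω = 3.037 rad/s (from 29 rpm).
Crank pin A relative to C: A = (d + r cosθ, r sinθ); lever angle φ = atan2(r sinθ, d + r cosθ).
Differentiating tanφ: φ̇ = rω(d cosθ + r)/(d² + r² + 2dr cosθ).
d² + r² + 2dr cosθ = |CA|² = 0.0813387 m²;  d cosθ + r = -0.21494 m.
|ω_lever| = |0.1332·3.037·-0.21494| / 0.0813387 = 1.0689 rad/s.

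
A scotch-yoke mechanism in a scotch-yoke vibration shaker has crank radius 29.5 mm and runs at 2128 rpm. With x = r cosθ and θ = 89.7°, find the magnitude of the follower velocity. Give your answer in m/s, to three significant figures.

ω = 222.8 rad/s (from 2128 rpm).
x = r cosθ ⇒ ẋ = −rω sinθ.
|v| = rω|sinθ| = 0.0295·222.8·|sin 89.7°| = 6.5738 m/s.

6.57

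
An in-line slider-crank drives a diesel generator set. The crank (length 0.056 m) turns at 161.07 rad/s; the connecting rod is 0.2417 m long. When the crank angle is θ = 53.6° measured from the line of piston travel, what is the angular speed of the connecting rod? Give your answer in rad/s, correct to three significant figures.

ω = 161.1 rad/s
The rod makes angle φ with the slider axis where L sinφ = r sinθ; differentiating, L cosφ·φ̇ = r ω cosθ.
L cosφ = √(L² − r² sin²θ) = 0.23746 m.
|ω_rod| = r ω |cosθ| / √(L² − r² sin²θ) = 0.056·161.1·0.59342/0.23746 = 22.541 rad/s.

22.5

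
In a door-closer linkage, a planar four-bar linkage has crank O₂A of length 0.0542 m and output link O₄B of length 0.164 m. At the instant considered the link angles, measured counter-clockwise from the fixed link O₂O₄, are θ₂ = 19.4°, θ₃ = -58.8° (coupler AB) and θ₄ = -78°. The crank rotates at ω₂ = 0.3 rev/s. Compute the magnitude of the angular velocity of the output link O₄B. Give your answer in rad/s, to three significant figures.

ω₂ = 1.885 rad/s (from 0.3 rev/s).
Differentiating the loop-closure r₂e^{iθ₂}+r₃e^{iθ₃}=r₁+r₄e^{iθ₄} gives r₂ω₂e^{iθ₂}+r₃ω₃e^{iθ₃}=r₄ω₄e^{iθ₄}.
Eliminating the other unknown: ω₄ = r₂ω₂ sin(θ₂−θ₃) / [r₄ sin(θ₄−θ₃)].
Numerator sine = +0.97887; denominator sine = -0.32887.
Result = 0.0542·1.885·(+0.97887) / (0.164·(-0.32887)) = -1.8542 rad/s; magnitude 1.8542 rad/s.

1.85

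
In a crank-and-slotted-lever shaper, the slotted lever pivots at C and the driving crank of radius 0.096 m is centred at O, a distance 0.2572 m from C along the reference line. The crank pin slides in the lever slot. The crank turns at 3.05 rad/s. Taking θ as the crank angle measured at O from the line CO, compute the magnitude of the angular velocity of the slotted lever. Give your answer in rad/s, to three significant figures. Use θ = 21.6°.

0.809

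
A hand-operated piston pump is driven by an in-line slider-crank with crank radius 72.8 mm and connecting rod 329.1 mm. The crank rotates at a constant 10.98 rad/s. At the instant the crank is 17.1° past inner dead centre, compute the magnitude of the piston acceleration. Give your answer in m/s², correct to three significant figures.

10.0

ω = 10.98 rad/s
x(θ) = r cosθ + √(L² − r² sin²θ); with ω constant, a = ω²·d²x/dθ².
d²x/dθ² = −r cosθ − r²(cos2θ)/√u − r⁴ sin²2θ/(4u^{3/2}),  u = L² − r² sin²θ = 0.107849 m².
Substituting r = 0.0728 m, L = 0.3291 m, θ = 17.1°: d²x/dθ² = -0.082992 m.
a = ω²·d²x/dθ² = (10.98)²·(-0.082992) = -10.006 m/s²;  |a| = 10.006 m/s².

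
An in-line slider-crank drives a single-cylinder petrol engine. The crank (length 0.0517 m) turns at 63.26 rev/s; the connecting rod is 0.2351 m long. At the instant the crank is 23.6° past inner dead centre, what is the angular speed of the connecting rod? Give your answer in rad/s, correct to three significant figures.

ω = 397.5 rad/s (converted from 63.26 rev/s).
The rod makes angle φ with the slider axis where L sinφ = r sinθ; differentiating, L cosφ·φ̇ = r ω cosθ.
L cosφ = √(L² − r² sin²θ) = 0.23419 m.
|ω_rod| = r ω |cosθ| / √(L² − r² sin²θ) = 0.0517·397.5·0.91636/0.23419 = 80.409 rad/s.

80.4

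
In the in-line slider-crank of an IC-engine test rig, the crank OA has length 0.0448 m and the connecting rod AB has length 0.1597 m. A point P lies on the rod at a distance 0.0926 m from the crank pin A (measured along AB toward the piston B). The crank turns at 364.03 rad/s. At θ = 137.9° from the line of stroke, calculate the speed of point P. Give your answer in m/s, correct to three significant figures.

ω = 364 rad/s.  Crank-pin speed |V_A| = rω = 16.309 m/s, perpendicular to OA.
Rod angle: sinφ = −(r/L) sinθ ⇒ φ = -10.840°; ω_rod = −rω cosθ/√(L²−r²sin²θ) = +77.147 rad/s.
V_P = V_A + ω_rod × AP, with AP = 0.0926 m along the rod.
Components: V_Px = −rω sinθ − a·ω_rod·sinφ = -9.5901 m/s;  V_Py = rω cosθ + a·ω_rod·cosφ = -5.0842 m/s.
|V_P| = √(V_Px² + V_Py²) = 10.854 m/s.

10.9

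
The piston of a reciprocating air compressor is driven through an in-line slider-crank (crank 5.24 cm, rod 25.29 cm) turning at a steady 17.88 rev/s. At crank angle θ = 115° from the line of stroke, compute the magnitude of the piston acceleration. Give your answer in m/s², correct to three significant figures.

368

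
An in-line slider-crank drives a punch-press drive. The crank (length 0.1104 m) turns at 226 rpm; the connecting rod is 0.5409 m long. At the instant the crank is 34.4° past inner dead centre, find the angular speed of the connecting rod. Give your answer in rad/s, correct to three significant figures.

4.01

ω = 23.67 rad/s (converted from 226 rpm).
The rod makes angle φ with the slider axis where L sinφ = r sinθ; differentiating, L cosφ·φ̇ = r ω cosθ.
L cosφ = √(L² − r² sin²θ) = 0.53729 m.
|ω_rod| = r ω |cosθ| / √(L² − r² sin²θ) = 0.1104·23.67·0.82511/0.53729 = 4.0124 rad/s.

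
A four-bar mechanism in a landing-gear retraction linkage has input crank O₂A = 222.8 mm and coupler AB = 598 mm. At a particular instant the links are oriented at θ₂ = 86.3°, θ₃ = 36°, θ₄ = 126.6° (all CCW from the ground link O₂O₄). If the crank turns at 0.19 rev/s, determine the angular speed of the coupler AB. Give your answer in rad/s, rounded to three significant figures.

0.288

ω₂ = 1.194 rad/s (from 0.19 rev/s).
Differentiating the loop-closure r₂e^{iθ₂}+r₃e^{iθ₃}=r₁+r₄e^{iθ₄} gives r₂ω₂e^{iθ₂}+r₃ω₃e^{iθ₃}=r₄ω₄e^{iθ₄}.
Eliminating the other unknown: ω₃ = r₂ω₂ sin(θ₄−θ₂) / [r₃ sin(θ₃−θ₄)].
Numerator sine = +0.64679; denominator sine = -0.99995.
Result = 0.2228·1.194·(+0.64679) / (0.598·(-0.99995)) = -0.2877 rad/s; magnitude 0.2877 rad/s.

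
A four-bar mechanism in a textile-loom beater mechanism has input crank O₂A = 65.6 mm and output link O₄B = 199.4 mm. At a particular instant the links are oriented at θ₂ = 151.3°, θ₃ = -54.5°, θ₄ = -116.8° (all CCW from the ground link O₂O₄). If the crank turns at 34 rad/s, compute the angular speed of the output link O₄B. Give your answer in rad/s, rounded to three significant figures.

ω₂ = 34 rad/s
Differentiating the loop-closure r₂e^{iθ₂}+r₃e^{iθ₃}=r₁+r₄e^{iθ₄} gives r₂ω₂e^{iθ₂}+r₃ω₃e^{iθ₃}=r₄ω₄e^{iθ₄}.
Eliminating the other unknown: ω₄ = r₂ω₂ sin(θ₂−θ₃) / [r₄ sin(θ₄−θ₃)].
Numerator sine = -0.43523; denominator sine = -0.88539.
Result = 0.0656·34·(-0.43523) / (0.1994·(-0.88539)) = +5.4985 rad/s; magnitude 5.4985 rad/s.

5.50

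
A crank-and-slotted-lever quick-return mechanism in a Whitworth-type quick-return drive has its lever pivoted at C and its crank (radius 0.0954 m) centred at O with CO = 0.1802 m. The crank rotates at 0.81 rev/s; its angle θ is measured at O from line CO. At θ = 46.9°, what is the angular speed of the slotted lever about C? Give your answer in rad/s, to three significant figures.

ω = 5.089 rad/s (from 0.81 rev/s).
Crank pin A relative to C: A = (d + r cosθ, r sinθ); lever angle φ = atan2(r sinθ, d + r cosθ).
Differentiating tanφ: φ̇ = rω(d cosθ + r)/(d² + r² + 2dr cosθ).
d² + r² + 2dr cosθ = |CA|² = 0.0650656 m²;  d cosθ + r = +0.21853 m.
|ω_lever| = |0.0954·5.089·+0.21853| / 0.0650656 = 1.6307 rad/s.

1.63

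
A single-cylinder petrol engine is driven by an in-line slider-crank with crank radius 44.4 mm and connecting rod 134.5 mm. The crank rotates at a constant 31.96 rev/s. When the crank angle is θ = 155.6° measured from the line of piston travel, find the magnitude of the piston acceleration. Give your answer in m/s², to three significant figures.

ω = 2π·32 = 200.8 rad/s
x(θ) = r cosθ + √(L² − r² sin²θ); with ω constant, a = ω²·d²x/dθ².
d²x/dθ² = −r cosθ − r²(cos2θ)/√u − r⁴ sin²2θ/(4u^{3/2}),  u = L² − r² sin²θ = 0.0177538 m².
Substituting r = 0.0444 m, L = 0.1345 m, θ = 155.6°: d²x/dθ² = +0.030456 m.
a = ω²·d²x/dθ² = (200.8)²·(+0.030456) = +1228.2 m/s²;  |a| = 1228.2 m/s².

1230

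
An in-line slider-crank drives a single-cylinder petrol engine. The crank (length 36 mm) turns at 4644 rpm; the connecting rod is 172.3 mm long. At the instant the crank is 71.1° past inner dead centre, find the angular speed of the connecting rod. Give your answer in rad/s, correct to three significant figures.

33.6

ω = 486.3 rad/s (converted from 4644 rpm).
The rod makes angle φ with the slider axis where L sinφ = r sinθ; differentiating, L cosφ·φ̇ = r ω cosθ.
L cosφ = √(L² − r² sin²θ) = 0.1689 m.
|ω_rod| = r ω |cosθ| / √(L² − r² sin²θ) = 0.036·486.3·0.32392/0.1689 = 33.576 rad/s.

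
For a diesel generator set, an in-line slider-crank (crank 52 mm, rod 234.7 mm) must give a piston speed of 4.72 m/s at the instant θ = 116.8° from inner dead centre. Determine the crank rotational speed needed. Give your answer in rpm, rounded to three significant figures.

1080

For an in-line slider-crank, |v_piston| = rω|sinθ|·[1 + r cosθ/√(L² − r² sin²θ)].
With r = 0.052 m, L = 0.2347 m, θ = 116.8°: the bracketed kinematic factor |dx/dθ| = 0.041684 m.
ω = v/|dx/dθ| = 4.72/0.041684 = 113.23 rad/s.
N = 60ω/(2π) = 1081.3 rpm.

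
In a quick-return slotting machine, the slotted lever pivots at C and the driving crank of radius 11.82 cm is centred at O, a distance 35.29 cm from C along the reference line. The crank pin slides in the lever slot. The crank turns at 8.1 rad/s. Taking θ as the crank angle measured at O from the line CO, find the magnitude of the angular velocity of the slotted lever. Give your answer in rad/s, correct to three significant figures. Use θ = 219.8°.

1.97

ω = 8.1 rad/s
Crank pin A relative to C: A = (d + r cosθ, r sinθ); lever angle φ = atan2(r sinθ, d + r cosθ).
Differentiating tanφ: φ̇ = rω(d cosθ + r)/(d² + r² + 2dr cosθ).
d² + r² + 2dr cosθ = |CA|² = 0.0744152 m²;  d cosθ + r = -0.15293 m.
|ω_lever| = |0.1182·8.1·-0.15293| / 0.0744152 = 1.9676 rad/s.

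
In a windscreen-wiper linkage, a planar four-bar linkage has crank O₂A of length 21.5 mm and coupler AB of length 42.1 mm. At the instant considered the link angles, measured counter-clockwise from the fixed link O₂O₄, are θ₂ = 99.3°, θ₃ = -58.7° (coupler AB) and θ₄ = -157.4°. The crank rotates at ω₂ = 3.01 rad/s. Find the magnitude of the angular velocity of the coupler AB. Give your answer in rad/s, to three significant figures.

1.51

ω₂ = 3.01 rad/s
Differentiating the loop-closure r₂e^{iθ₂}+r₃e^{iθ₃}=r₁+r₄e^{iθ₄} gives r₂ω₂e^{iθ₂}+r₃ω₃e^{iθ₃}=r₄ω₄e^{iθ₄}.
Eliminating the other unknown: ω₃ = r₂ω₂ sin(θ₄−θ₂) / [r₃ sin(θ₃−θ₄)].
Numerator sine = +0.97318; denominator sine = +0.98849.
Result = 0.0215·3.01·(+0.97318) / (0.0421·(+0.98849)) = +1.5134 rad/s; magnitude 1.5134 rad/s.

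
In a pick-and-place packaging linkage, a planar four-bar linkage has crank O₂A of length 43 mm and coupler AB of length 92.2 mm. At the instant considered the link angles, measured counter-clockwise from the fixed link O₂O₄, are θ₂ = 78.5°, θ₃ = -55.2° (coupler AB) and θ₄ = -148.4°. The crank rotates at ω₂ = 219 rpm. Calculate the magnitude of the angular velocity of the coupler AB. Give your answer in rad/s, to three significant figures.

7.82

ω₂ = 22.93 rad/s (from 219 rpm).
Differentiating the loop-closure r₂e^{iθ₂}+r₃e^{iθ₃}=r₁+r₄e^{iθ₄} gives r₂ω₂e^{iθ₂}+r₃ω₃e^{iθ₃}=r₄ω₄e^{iθ₄}.
Eliminating the other unknown: ω₃ = r₂ω₂ sin(θ₄−θ₂) / [r₃ sin(θ₃−θ₄)].
Numerator sine = +0.73016; denominator sine = +0.99844.
Result = 0.043·22.93·(+0.73016) / (0.0922·(+0.99844)) = +7.8218 rad/s; magnitude 7.8218 rad/s.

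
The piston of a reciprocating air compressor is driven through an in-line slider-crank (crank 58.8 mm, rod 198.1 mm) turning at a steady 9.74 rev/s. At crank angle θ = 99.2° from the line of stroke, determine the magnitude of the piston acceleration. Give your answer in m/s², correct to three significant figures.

99.9

ω = 2π·9.74 = 61.2 rad/s
x(θ) = r cosθ + √(L² − r² sin²θ); with ω constant, a = ω²·d²x/dθ².
d²x/dθ² = −r cosθ − r²(cos2θ)/√u − r⁴ sin²2θ/(4u^{3/2}),  u = L² − r² sin²θ = 0.0358745 m².
Substituting r = 0.0588 m, L = 0.1981 m, θ = 99.2°: d²x/dθ² = +0.026678 m.
a = ω²·d²x/dθ² = (61.2)²·(+0.026678) = +99.915 m/s²;  |a| = 99.915 m/s².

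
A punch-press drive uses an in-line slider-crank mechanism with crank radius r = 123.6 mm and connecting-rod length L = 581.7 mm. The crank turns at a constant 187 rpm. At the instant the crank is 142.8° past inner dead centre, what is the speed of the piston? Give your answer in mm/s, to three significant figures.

1210

ω = 2π·187/60 = 19.58 rad/s
For an in-line slider-crank, x = r cosθ + √(L² − r² sin²θ), so v = −rω sinθ·[1 + r cosθ/√(L² − r² sin²θ)].
With r = 0.1236 m, L = 0.5817 m, θ = 142.8°: √(L² − r² sin²θ) = 0.57688 m.
v = −0.1236·19.58·0.60460·[1 + 0.1236·-0.79653/0.57688] = -1.2136 m/s.
|v| = 1.2136 m/s = 1213.6 mm/s.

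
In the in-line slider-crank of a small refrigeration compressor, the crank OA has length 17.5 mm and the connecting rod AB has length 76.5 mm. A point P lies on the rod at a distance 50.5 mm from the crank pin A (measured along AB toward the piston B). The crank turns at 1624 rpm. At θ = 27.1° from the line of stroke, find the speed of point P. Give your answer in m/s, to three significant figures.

1.78

ω = 170.1 rad/s.  Crank-pin speed |V_A| = rω = 2.9761 m/s, perpendicular to OA.
Rod angle: sinφ = −(r/L) sinθ ⇒ φ = -5.982°; ω_rod = −rω cosθ/√(L²−r²sin²θ) = -34.822 rad/s.
V_P = V_A + ω_rod × AP, with AP = 0.0505 m along the rod.
Components: V_Px = −rω sinθ − a·ω_rod·sinφ = -1.539 m/s;  V_Py = rω cosθ + a·ω_rod·cosφ = +0.90045 m/s.
|V_P| = √(V_Px² + V_Py²) = 1.7831 m/s.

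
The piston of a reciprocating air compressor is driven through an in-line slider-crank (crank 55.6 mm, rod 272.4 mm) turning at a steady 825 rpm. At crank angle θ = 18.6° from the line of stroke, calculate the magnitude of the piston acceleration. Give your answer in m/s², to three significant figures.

ω = 2π·825/60 = 86.39 rad/s
x(θ) = r cosθ + √(L² − r² sin²θ); with ω constant, a = ω²·d²x/dθ².
d²x/dθ² = −r cosθ − r²(cos2θ)/√u − r⁴ sin²2θ/(4u^{3/2}),  u = L² − r² sin²θ = 0.0738873 m².
Substituting r = 0.0556 m, L = 0.2724 m, θ = 18.6°: d²x/dθ² = -0.061798 m.
a = ω²·d²x/dθ² = (86.39)²·(-0.061798) = -461.25 m/s²;  |a| = 461.25 m/s².

461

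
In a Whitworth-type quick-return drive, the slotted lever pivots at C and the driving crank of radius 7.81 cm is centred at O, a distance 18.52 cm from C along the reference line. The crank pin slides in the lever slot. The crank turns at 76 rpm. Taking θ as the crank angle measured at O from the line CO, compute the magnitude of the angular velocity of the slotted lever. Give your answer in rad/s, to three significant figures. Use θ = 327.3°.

ω = 7.959 rad/s (from 76 rpm).
Crank pin A relative to C: A = (d + r cosθ, r sinθ); lever angle φ = atan2(r sinθ, d + r cosθ).
Differentiating tanφ: φ̇ = rω(d cosθ + r)/(d² + r² + 2dr cosθ).
d² + r² + 2dr cosθ = |CA|² = 0.0647421 m²;  d cosθ + r = +0.23395 m.
|ω_lever| = |0.0781·7.959·+0.23395| / 0.0647421 = 2.2461 rad/s.

2.25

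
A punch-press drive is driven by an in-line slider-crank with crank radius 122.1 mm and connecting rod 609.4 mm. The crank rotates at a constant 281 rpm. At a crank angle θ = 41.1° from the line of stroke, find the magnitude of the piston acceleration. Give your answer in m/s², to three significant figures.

82.8

ω = 2π·281/60 = 29.43 rad/s
x(θ) = r cosθ + √(L² − r² sin²θ); with ω constant, a = ω²·d²x/dθ².
d²x/dθ² = −r cosθ − r²(cos2θ)/√u − r⁴ sin²2θ/(4u^{3/2}),  u = L² − r² sin²θ = 0.364926 m².
Substituting r = 0.1221 m, L = 0.6094 m, θ = 41.1°: d²x/dθ² = -0.095607 m.
a = ω²·d²x/dθ² = (29.43)²·(-0.095607) = -82.786 m/s²;  |a| = 82.786 m/s².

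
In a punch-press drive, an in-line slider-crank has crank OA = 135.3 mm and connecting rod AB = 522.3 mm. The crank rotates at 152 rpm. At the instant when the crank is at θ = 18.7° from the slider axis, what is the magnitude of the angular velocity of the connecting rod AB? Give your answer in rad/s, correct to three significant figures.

ω = 15.92 rad/s (converted from 152 rpm).
The rod makes angle φ with the slider axis where L sinφ = r sinθ; differentiating, L cosφ·φ̇ = r ω cosθ.
L cosφ = √(L² − r² sin²θ) = 0.5205 m.
|ω_rod| = r ω |cosθ| / √(L² − r² sin²θ) = 0.1353·15.92·0.94721/0.5205 = 3.9192 rad/s.

3.92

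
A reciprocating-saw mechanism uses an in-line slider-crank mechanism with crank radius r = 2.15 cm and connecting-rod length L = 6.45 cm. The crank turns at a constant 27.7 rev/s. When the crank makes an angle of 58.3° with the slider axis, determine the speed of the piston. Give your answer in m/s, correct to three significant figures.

3.77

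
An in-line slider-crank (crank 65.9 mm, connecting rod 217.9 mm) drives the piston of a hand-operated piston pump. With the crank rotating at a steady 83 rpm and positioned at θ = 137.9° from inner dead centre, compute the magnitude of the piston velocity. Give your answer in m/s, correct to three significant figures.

0.296

ω = 2π·83/60 = 8.692 rad/s
For an in-line slider-crank, x = r cosθ + √(L² − r² sin²θ), so v = −rω sinθ·[1 + r cosθ/√(L² − r² sin²θ)].
With r = 0.0659 m, L = 0.2179 m, θ = 137.9°: √(L² − r² sin²θ) = 0.21337 m.
v = −0.0659·8.692·0.67043·[1 + 0.0659·-0.74198/0.21337] = -0.29601 m/s.
|v| = 0.29601 m/s.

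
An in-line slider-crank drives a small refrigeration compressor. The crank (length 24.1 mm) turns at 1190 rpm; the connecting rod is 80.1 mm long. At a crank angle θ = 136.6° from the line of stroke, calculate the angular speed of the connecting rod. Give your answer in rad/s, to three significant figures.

ω = 124.6 rad/s (converted from 1190 rpm).
The rod makes angle φ with the slider axis where L sinφ = r sinθ; differentiating, L cosφ·φ̇ = r ω cosθ.
L cosφ = √(L² − r² sin²θ) = 0.07837 m.
|ω_rod| = r ω |cosθ| / √(L² − r² sin²θ) = 0.0241·124.6·0.72657/0.07837 = 27.844 rad/s.

27.8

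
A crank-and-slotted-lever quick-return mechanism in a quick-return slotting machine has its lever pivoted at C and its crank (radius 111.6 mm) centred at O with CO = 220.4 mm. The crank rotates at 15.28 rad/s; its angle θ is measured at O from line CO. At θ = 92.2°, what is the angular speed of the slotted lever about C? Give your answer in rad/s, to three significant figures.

2.97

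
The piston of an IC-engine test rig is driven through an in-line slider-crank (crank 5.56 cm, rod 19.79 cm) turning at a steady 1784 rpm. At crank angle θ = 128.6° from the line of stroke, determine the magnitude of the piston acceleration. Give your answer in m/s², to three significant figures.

ω = 2π·1784/60 = 186.8 rad/s
x(θ) = r cosθ + √(L² − r² sin²θ); with ω constant, a = ω²·d²x/dθ².
d²x/dθ² = −r cosθ − r²(cos2θ)/√u − r⁴ sin²2θ/(4u^{3/2}),  u = L² − r² sin²θ = 0.0372763 m².
Substituting r = 0.0556 m, L = 0.1979 m, θ = 128.6°: d²x/dθ² = +0.037919 m.
a = ω²·d²x/dθ² = (186.8)²·(+0.037919) = +1323.5 m/s²;  |a| = 1323.5 m/s².

1320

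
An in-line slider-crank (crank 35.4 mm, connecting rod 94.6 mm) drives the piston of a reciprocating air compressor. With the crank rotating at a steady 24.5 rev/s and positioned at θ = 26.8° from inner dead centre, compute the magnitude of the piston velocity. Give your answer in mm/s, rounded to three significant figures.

ω = 2π·24.5 = 153.9 rad/s
For an in-line slider-crank, x = r cosθ + √(L² − r² sin²θ), so v = −rω sinθ·[1 + r cosθ/√(L² − r² sin²θ)].
With r = 0.0354 m, L = 0.0946 m, θ = 26.8°: √(L² − r² sin²θ) = 0.093244 m.
v = −0.0354·153.9·0.45088·[1 + 0.0354·0.89259/0.093244] = -3.2896 m/s.
|v| = 3.2896 m/s = 3289.6 mm/s.

3290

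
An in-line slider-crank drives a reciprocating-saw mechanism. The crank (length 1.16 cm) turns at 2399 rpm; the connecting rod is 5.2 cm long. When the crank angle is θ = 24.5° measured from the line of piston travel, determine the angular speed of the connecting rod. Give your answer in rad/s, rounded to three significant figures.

ω = 251.2 rad/s (converted from 2399 rpm).
The rod makes angle φ with the slider axis where L sinφ = r sinθ; differentiating, L cosφ·φ̇ = r ω cosθ.
L cosφ = √(L² − r² sin²θ) = 0.051777 m.
|ω_rod| = r ω |cosθ| / √(L² − r² sin²θ) = 0.0116·251.2·0.90996/0.051777 = 51.216 rad/s.

51.2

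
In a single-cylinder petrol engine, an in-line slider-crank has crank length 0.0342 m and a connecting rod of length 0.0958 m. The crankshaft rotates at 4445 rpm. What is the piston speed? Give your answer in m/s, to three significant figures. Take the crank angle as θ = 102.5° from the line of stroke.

14.3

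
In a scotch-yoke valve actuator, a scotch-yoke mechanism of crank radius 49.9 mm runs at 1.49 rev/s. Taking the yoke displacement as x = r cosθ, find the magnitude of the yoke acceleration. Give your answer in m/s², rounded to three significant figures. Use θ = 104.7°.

1.11

ω = 9.362 rad/s (from 1.49 rev/s).
x = r cosθ ⇒ ẍ = −rω² cosθ (ω constant).
|a| = rω²|cosθ| = 0.0499·(9.362)²·|cos 104.7°| = 1.1098 m/s².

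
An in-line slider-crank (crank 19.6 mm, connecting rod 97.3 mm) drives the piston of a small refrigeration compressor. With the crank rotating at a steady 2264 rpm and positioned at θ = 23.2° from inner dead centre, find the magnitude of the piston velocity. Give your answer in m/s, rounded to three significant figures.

2.17

ω = 2π·2264/60 = 237.1 rad/s
For an in-line slider-crank, x = r cosθ + √(L² − r² sin²θ), so v = −rω sinθ·[1 + r cosθ/√(L² − r² sin²θ)].
With r = 0.0196 m, L = 0.0973 m, θ = 23.2°: √(L² − r² sin²θ) = 0.096993 m.
v = −0.0196·237.1·0.39394·[1 + 0.0196·0.91914/0.096993] = -2.1706 m/s.
|v| = 2.1706 m/s.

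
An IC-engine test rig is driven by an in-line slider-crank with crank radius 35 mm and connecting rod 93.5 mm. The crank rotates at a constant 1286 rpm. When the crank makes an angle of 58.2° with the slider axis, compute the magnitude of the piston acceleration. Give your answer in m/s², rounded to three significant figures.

231

ω = 2π·1286/60 = 134.7 rad/s
x(θ) = r cosθ + √(L² − r² sin²θ); with ω constant, a = ω²·d²x/dθ².
d²x/dθ² = −r cosθ − r²(cos2θ)/√u − r⁴ sin²2θ/(4u^{3/2}),  u = L² − r² sin²θ = 0.00785741 m².
Substituting r = 0.035 m, L = 0.0935 m, θ = 58.2°: d²x/dθ² = -0.012731 m.
a = ω²·d²x/dθ² = (134.7)²·(-0.012731) = -230.89 m/s²;  |a| = 230.89 m/s².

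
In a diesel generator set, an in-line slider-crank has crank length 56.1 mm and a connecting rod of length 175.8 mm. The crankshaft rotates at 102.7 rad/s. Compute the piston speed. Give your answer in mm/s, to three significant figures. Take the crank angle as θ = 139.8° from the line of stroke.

2790

ω = 102.7 rad/s
For an in-line slider-crank, x = r cosθ + √(L² − r² sin²θ), so v = −rω sinθ·[1 + r cosθ/√(L² − r² sin²θ)].
With r = 0.0561 m, L = 0.1758 m, θ = 139.8°: √(L² − r² sin²θ) = 0.17203 m.
v = −0.0561·102.7·0.64546·[1 + 0.0561·-0.76380/0.17203] = -2.7925 m/s.
|v| = 2.7925 m/s = 2792.5 mm/s.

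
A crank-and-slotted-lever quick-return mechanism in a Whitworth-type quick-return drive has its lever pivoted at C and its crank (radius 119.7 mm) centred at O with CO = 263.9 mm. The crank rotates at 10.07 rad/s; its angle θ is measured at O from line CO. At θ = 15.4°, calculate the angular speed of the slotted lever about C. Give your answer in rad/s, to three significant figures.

ω = 10.07 rad/s
Crank pin A relative to C: A = (d + r cosθ, r sinθ); lever angle φ = atan2(r sinθ, d + r cosθ).
Differentiating tanφ: φ̇ = rω(d cosθ + r)/(d² + r² + 2dr cosθ).
d² + r² + 2dr cosθ = |CA|² = 0.144881 m²;  d cosθ + r = +0.37412 m.
|ω_lever| = |0.1197·10.07·+0.37412| / 0.144881 = 3.1126 rad/s.

3.11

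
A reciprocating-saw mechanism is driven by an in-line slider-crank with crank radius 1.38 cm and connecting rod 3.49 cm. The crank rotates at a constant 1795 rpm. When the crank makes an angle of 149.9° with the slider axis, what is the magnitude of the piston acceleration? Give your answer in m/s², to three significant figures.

ω = 2π·1795/60 = 188 rad/s
x(θ) = r cosθ + √(L² − r² sin²θ); with ω constant, a = ω²·d²x/dθ².
d²x/dθ² = −r cosθ − r²(cos2θ)/√u − r⁴ sin²2θ/(4u^{3/2}),  u = L² − r² sin²θ = 0.00117011 m².
Substituting r = 0.0138 m, L = 0.0349 m, θ = 149.9°: d²x/dθ² = +0.0090017 m.
a = ω²·d²x/dθ² = (188)²·(+0.0090017) = +318.06 m/s²;  |a| = 318.06 m/s².

318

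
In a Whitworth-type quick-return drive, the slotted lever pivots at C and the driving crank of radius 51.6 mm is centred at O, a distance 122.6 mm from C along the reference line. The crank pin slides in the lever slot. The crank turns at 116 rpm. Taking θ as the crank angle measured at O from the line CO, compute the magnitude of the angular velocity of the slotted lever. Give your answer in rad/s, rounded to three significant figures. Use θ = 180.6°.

8.83

ω = 12.15 rad/s (from 116 rpm).
Crank pin A relative to C: A = (d + r cosθ, r sinθ); lever angle φ = atan2(r sinθ, d + r cosθ).
Differentiating tanφ: φ̇ = rω(d cosθ + r)/(d² + r² + 2dr cosθ).
d² + r² + 2dr cosθ = |CA|² = 0.00504169 m²;  d cosθ + r = -0.070993 m.
|ω_lever| = |0.0516·12.15·-0.070993| / 0.00504169 = 8.8263 rad/s.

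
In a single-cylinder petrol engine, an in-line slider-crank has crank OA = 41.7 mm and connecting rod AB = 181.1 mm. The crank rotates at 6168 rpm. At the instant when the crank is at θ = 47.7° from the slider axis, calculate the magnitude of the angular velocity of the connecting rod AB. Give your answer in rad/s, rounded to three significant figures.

ω = 645.9 rad/s (converted from 6168 rpm).
The rod makes angle φ with the slider axis where L sinφ = r sinθ; differentiating, L cosφ·φ̇ = r ω cosθ.
L cosφ = √(L² − r² sin²θ) = 0.17845 m.
|ω_rod| = r ω |cosθ| / √(L² − r² sin²θ) = 0.0417·645.9·0.67301/0.17845 = 101.58 rad/s.

102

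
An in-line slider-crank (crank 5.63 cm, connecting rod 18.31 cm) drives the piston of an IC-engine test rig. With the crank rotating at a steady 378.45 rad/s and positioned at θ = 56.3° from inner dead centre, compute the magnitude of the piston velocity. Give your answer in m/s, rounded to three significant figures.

20.9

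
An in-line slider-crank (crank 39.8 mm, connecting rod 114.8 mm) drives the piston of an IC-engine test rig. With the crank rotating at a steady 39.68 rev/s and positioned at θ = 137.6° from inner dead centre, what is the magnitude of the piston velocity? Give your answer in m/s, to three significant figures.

ω = 2π·39.7 = 249.3 rad/s
For an in-line slider-crank, x = r cosθ + √(L² − r² sin²θ), so v = −rω sinθ·[1 + r cosθ/√(L² − r² sin²θ)].
With r = 0.0398 m, L = 0.1148 m, θ = 137.6°: √(L² − r² sin²θ) = 0.11162 m.
v = −0.0398·249.3·0.67430·[1 + 0.0398·-0.73846/0.11162] = -4.9292 m/s.
|v| = 4.9292 m/s.

4.93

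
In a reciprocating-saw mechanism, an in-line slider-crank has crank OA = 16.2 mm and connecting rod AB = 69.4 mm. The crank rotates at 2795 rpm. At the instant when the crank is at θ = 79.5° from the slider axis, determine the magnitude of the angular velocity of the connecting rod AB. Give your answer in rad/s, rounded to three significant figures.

ω = 292.7 rad/s (converted from 2795 rpm).
The rod makes angle φ with the slider axis where L sinφ = r sinθ; differentiating, L cosφ·φ̇ = r ω cosθ.
L cosφ = √(L² − r² sin²θ) = 0.067547 m.
|ω_rod| = r ω |cosθ| / √(L² − r² sin²θ) = 0.0162·292.7·0.18224/0.067547 = 12.792 rad/s.

12.8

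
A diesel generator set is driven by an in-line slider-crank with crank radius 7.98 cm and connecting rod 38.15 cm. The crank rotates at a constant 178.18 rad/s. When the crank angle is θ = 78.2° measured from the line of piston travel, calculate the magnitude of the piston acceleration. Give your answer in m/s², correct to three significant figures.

ω = 178.2 rad/s
x(θ) = r cosθ + √(L² − r² sin²θ); with ω constant, a = ω²·d²x/dθ².
d²x/dθ² = −r cosθ − r²(cos2θ)/√u − r⁴ sin²2θ/(4u^{3/2}),  u = L² − r² sin²θ = 0.139441 m².
Substituting r = 0.0798 m, L = 0.3815 m, θ = 78.2°: d²x/dθ² = -0.00072288 m.
a = ω²·d²x/dθ² = (178.2)²·(-0.00072288) = -22.95 m/s²;  |a| = 22.95 m/s².

23.0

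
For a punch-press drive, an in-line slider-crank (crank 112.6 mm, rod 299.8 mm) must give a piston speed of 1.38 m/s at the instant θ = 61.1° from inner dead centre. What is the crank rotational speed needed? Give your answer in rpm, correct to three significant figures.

112

For an in-line slider-crank, |v_piston| = rω|sinθ|·[1 + r cosθ/√(L² − r² sin²θ)].
With r = 0.1126 m, L = 0.2998 m, θ = 61.1°: the bracketed kinematic factor |dx/dθ| = 0.11752 m.
ω = v/|dx/dθ| = 1.38/0.11752 = 11.742 rad/s.
N = 60ω/(2π) = 112.13 rpm.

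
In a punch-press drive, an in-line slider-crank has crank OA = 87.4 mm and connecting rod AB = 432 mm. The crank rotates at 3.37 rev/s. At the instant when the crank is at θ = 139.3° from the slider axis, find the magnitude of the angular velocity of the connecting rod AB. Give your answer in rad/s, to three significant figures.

3.28

ω = 21.17 rad/s (converted from 3.37 rev/s).
The rod makes angle φ with the slider axis where L sinφ = r sinθ; differentiating, L cosφ·φ̇ = r ω cosθ.
L cosφ = √(L² − r² sin²θ) = 0.42822 m.
|ω_rod| = r ω |cosθ| / √(L² − r² sin²θ) = 0.0874·21.17·0.75813/0.42822 = 3.2764 rad/s.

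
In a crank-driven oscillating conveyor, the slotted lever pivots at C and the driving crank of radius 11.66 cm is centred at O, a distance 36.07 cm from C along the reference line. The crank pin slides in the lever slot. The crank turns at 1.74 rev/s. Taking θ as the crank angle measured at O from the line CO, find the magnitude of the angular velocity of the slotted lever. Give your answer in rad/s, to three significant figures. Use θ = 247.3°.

0.259

ω = 10.93 rad/s (from 1.74 rev/s).
Crank pin A relative to C: A = (d + r cosθ, r sinθ); lever angle φ = atan2(r sinθ, d + r cosθ).
Differentiating tanφ: φ̇ = rω(d cosθ + r)/(d² + r² + 2dr cosθ).
d² + r² + 2dr cosθ = |CA|² = 0.111239 m²;  d cosθ + r = -0.022596 m.
|ω_lever| = |0.1166·10.93·-0.022596| / 0.111239 = 0.25894 rad/s.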